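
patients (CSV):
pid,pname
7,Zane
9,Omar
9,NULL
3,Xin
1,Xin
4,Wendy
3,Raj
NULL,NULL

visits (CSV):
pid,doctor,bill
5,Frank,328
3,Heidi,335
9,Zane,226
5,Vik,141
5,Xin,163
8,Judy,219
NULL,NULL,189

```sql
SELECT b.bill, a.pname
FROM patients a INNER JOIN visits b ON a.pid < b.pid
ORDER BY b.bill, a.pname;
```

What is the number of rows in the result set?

23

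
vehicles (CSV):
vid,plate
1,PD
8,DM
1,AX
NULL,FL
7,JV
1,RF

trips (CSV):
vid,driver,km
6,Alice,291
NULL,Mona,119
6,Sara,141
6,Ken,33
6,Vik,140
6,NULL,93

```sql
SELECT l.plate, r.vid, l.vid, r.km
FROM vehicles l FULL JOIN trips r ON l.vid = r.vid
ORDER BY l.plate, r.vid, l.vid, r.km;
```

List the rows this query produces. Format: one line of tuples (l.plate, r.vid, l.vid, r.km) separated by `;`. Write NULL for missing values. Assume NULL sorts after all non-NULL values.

(AX, NULL, 1, NULL); (DM, NULL, 8, NULL); (FL, NULL, NULL, NULL); (JV, NULL, 7, NULL); (PD, NULL, 1, NULL); (RF, NULL, 1, NULL); (NULL, 6, NULL, 33); (NULL, 6, NULL, 93); (NULL, 6, NULL, 140); (NULL, 6, NULL, 141); (NULL, 6, NULL, 291); (NULL, NULL, NULL, 119)

FULL OUTER JOIN keeps every row from both sides; unmatched rows get NULL for the other side's columns.
Matching on l.vid = r.vid. A NULL in a compared column never satisfies the condition.
Matched pairs: 0; unmatched l rows kept: 6; unmatched r rows kept: 6.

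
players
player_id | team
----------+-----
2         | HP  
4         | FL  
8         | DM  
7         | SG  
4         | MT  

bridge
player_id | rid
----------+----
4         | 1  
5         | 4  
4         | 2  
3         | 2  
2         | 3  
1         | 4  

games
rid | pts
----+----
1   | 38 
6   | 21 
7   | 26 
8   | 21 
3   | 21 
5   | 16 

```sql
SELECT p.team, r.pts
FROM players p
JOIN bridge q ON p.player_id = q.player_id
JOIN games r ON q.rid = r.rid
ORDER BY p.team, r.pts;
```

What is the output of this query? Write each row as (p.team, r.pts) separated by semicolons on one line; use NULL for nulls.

(FL, 38); (HP, 21); (MT, 38)

Step 1 — p INNER JOIN q on player_id → 5 row(s).
Then INNER JOIN `games r` on rid: keep only rows whose q.rid appears in r.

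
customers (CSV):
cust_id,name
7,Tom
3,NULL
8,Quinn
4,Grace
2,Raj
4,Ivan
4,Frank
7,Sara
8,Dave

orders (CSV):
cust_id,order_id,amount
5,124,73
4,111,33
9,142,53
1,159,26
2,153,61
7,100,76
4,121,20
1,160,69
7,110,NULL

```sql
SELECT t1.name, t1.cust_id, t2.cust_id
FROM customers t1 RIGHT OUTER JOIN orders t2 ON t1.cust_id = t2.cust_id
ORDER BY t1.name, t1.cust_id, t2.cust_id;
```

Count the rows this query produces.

RIGHT JOIN keeps every row from `orders`; unmatched rows get NULL for `customers`'s columns.
Matching on t1.cust_id = t2.cust_id.
- t1[0] cust_id=7 → 2 match(es) in t2 → 2 row(s).
- t1[1] cust_id=3 → no match.
- t1[2] cust_id=8 → no match.
- t1[3] cust_id=4 → 2 match(es) in t2 → 2 row(s).
- t1[4] cust_id=2 → 1 match(es) in t2 → 1 row(s).
- t1[5] cust_id=4 → 2 match(es) in t2 → 2 row(s).
- t1[6] cust_id=4 → 2 match(es) in t2 → 2 row(s).
- t1[7] cust_id=7 → 2 match(es) in t2 → 2 row(s).
- t1[8] cust_id=8 → no match.
- plus 4 unmatched t2 row(s), each kept with NULL t1 columns.
Total: 11 matched + 4 padded = 15 rows.

15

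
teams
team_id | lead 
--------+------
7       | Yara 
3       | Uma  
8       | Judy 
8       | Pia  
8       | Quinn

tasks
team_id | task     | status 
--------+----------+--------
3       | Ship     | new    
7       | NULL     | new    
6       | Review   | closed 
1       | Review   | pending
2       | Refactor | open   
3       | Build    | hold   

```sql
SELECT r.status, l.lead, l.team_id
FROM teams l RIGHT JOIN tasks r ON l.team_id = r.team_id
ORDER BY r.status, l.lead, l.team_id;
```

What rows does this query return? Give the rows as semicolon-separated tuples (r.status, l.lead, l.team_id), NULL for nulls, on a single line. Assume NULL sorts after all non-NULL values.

(closed, NULL, NULL); (hold, Uma, 3); (new, Uma, 3); (new, Yara, 7); (open, NULL, NULL); (pending, NULL, NULL)

RIGHT JOIN keeps every row from `tasks`; unmatched rows get NULL for `teams`'s columns.
Matching on l.team_id = r.team_id.
- l (team_id=7) pairs with 1 row(s) of r.
- l (team_id=3) pairs with 2 row(s) of r.
- l (team_id=8) has no partner in r.
- l (team_id=8) has no partner in r.
- l (team_id=8) has no partner in r.
- 3 row(s) from r found no l partner → padded with NULL.
After projecting and ordering:
r.status | l.lead | l.team_id
closed | NULL | NULL
hold | Uma | 3
new | Uma | 3
new | Yara | 7
open | NULL | NULL
pending | NULL | NULL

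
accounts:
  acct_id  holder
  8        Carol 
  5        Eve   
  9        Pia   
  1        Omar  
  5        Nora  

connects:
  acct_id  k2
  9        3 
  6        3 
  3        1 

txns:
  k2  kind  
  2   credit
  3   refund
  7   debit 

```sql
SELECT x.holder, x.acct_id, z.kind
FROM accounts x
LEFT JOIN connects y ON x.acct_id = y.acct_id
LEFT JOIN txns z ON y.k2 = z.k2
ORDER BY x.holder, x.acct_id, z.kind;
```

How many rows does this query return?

Joins associate left-to-right: accounts LEFT JOIN connects on acct_id gives 5 intermediate row(s).
Then LEFT JOIN `txns z` on k2: each of those 5 rows is kept; rows whose y.k2 has no match in z get NULL for z's columns.
Result: 5 row(s).

5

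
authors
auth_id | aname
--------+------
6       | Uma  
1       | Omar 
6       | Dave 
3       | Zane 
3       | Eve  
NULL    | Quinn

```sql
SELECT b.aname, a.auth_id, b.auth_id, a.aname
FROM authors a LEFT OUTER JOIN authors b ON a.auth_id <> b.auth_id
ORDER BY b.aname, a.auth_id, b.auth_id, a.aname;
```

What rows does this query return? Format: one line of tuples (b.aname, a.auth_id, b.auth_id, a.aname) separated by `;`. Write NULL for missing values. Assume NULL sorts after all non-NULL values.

LEFT JOIN keeps every row from `authors a`; unmatched rows get NULL for `authors b`'s columns.
Matching on a.auth_id <> b.auth_id. A NULL in a compared column never satisfies the condition.
- a[0] auth_id=6 → 3 match(es) in b → 3 row(s).
- a[1] auth_id=1 → 4 match(es) in b → 4 row(s).
- a[2] auth_id=6 → 3 match(es) in b → 3 row(s).
- a[3] auth_id=3 → 3 match(es) in b → 3 row(s).
- a[4] auth_id=3 → 3 match(es) in b → 3 row(s).
- a[5] auth_id=NULL → no match; kept with NULLs on the b side.

(Dave, 1, 6, Omar); (Dave, 3, 6, Eve); (Dave, 3, 6, Zane); (Eve, 1, 3, Omar); (Eve, 6, 3, Dave); (Eve, 6, 3, Uma); (Omar, 3, 1, Eve); (Omar, 3, 1, Zane); (Omar, 6, 1, Dave); (Omar, 6, 1, Uma); (Uma, 1, 6, Omar); (Uma, 3, 6, Eve); (Uma, 3, 6, Zane); (Zane, 1, 3, Omar); (Zane, 6, 3, Dave); (Zane, 6, 3, Uma); (NULL, NULL, NULL, Quinn)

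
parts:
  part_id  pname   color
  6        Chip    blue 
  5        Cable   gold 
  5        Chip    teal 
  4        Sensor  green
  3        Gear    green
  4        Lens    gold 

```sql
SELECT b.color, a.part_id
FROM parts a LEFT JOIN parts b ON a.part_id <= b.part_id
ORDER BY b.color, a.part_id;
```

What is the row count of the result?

23

LEFT JOIN keeps every row from `parts a`; unmatched rows get NULL for `parts b`'s columns.
Matching on a.part_id <= b.part_id.
- a row (part_id=6): matches 1 b row(s) → 1 output row(s).
- a row (part_id=5): matches 3 b row(s) → 3 output row(s).
- a row (part_id=5): matches 3 b row(s) → 3 output row(s).
- a row (part_id=4): matches 5 b row(s) → 5 output row(s).
- a row (part_id=3): matches 6 b row(s) → 6 output row(s).
- a row (part_id=4): matches 5 b row(s) → 5 output row(s).
Total: 23 rows.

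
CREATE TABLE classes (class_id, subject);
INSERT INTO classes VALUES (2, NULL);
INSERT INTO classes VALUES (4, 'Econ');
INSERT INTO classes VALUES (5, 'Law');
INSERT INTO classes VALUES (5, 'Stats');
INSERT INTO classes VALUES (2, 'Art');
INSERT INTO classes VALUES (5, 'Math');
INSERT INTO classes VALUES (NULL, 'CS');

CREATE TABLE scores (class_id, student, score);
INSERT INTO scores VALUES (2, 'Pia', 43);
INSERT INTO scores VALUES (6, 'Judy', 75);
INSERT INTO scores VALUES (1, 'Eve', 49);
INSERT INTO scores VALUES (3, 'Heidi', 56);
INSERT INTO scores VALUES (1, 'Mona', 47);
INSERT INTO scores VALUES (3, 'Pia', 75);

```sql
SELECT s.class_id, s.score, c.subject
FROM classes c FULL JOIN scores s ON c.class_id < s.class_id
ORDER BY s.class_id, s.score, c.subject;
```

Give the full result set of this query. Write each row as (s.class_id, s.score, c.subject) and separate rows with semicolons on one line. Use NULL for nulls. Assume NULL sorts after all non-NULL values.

(1, 47, NULL); (1, 49, NULL); (2, 43, NULL); (3, 56, Art); (3, 56, NULL); (3, 75, Art); (3, 75, NULL); (6, 75, Art); (6, 75, Econ); (6, 75, Law); (6, 75, Math); (6, 75, Stats); (6, 75, NULL); (NULL, NULL, CS)

FULL OUTER JOIN keeps every row from both sides; unmatched rows get NULL for the other side's columns.
Matching on c.class_id < s.class_id. A NULL in a compared column never satisfies the condition.
Matched pairs: 10; unmatched c rows kept: 1; unmatched s rows kept: 3.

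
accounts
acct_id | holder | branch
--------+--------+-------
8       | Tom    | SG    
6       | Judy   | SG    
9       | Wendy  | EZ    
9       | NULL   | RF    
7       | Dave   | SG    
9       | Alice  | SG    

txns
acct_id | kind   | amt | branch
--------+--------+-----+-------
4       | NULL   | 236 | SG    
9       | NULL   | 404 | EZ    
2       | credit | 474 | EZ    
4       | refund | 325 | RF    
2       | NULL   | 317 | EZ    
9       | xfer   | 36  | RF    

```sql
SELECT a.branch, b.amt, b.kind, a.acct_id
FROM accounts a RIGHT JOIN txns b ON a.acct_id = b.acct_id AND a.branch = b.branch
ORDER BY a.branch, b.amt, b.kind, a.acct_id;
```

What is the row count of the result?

6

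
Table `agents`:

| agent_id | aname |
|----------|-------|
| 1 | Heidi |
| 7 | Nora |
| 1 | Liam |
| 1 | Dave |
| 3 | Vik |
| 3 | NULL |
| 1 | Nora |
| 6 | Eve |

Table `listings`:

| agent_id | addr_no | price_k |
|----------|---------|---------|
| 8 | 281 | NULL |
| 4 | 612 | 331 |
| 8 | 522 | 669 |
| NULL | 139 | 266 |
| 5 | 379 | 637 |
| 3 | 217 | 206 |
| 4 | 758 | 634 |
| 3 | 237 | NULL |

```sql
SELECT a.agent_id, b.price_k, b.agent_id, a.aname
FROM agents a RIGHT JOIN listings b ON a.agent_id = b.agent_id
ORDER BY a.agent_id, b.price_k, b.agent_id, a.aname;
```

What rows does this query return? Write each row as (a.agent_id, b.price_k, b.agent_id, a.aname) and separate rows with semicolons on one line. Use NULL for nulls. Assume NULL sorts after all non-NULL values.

RIGHT JOIN keeps every row from `listings`; unmatched rows get NULL for `agents`'s columns.
Matching on a.agent_id = b.agent_id. A NULL in a compared column never satisfies the condition.
- a[0] agent_id=1 → no match.
- a[1] agent_id=7 → no match.
- a[2] agent_id=1 → no match.
- a[3] agent_id=1 → no match.
- a[4] agent_id=3 → 2 match(es) in b → 2 row(s).
- a[5] agent_id=3 → 2 match(es) in b → 2 row(s).
- a[6] agent_id=1 → no match.
- a[7] agent_id=6 → no match.
- plus 6 unmatched b row(s), each kept with NULL a columns.
After projecting and ordering:
a.agent_id | b.price_k | b.agent_id | a.aname
3 | 206 | 3 | Vik
3 | 206 | 3 | NULL
3 | NULL | 3 | Vik
3 | NULL | 3 | NULL
NULL | 266 | NULL | NULL
NULL | 331 | 4 | NULL
NULL | 634 | 4 | NULL
NULL | 637 | 5 | NULL
NULL | 669 | 8 | NULL
NULL | NULL | 8 | NULL

(3, 206, 3, Vik); (3, 206, 3, NULL); (3, NULL, 3, Vik); (3, NULL, 3, NULL); (NULL, 266, NULL, NULL); (NULL, 331, 4, NULL); (NULL, 634, 4, NULL); (NULL, 637, 5, NULL); (NULL, 669, 8, NULL); (NULL, NULL, 8, NULL)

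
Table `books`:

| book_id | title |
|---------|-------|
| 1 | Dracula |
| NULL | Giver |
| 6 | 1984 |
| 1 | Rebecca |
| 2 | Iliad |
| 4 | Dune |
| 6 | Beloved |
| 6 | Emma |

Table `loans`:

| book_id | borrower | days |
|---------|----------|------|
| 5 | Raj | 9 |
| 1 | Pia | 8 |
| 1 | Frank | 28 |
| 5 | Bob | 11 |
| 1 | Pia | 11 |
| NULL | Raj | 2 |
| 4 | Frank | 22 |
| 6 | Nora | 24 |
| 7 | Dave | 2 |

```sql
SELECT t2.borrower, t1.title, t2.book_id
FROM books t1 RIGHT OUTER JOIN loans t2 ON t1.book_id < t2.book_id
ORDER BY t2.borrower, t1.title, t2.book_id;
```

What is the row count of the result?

RIGHT JOIN keeps every row from `loans`; unmatched rows get NULL for `books`'s columns.
Matching on t1.book_id < t2.book_id. A NULL in a compared column never satisfies the condition.
- t1 row (book_id=1): matches 5 t2 row(s) → 5 output row(s).
- t1 row (book_id=NULL): no match.
- t1 row (book_id=6): matches 1 t2 row(s) → 1 output row(s).
- t1 row (book_id=1): matches 5 t2 row(s) → 5 output row(s).
- t1 row (book_id=2): matches 5 t2 row(s) → 5 output row(s).
- t1 row (book_id=4): matches 4 t2 row(s) → 4 output row(s).
- t1 row (book_id=6): matches 1 t2 row(s) → 1 output row(s).
- t1 row (book_id=6): matches 1 t2 row(s) → 1 output row(s).
- 4 t2 row(s) had no t1 match → kept, t1 columns NULL.
Total: 22 matched + 4 padded = 26 rows.

26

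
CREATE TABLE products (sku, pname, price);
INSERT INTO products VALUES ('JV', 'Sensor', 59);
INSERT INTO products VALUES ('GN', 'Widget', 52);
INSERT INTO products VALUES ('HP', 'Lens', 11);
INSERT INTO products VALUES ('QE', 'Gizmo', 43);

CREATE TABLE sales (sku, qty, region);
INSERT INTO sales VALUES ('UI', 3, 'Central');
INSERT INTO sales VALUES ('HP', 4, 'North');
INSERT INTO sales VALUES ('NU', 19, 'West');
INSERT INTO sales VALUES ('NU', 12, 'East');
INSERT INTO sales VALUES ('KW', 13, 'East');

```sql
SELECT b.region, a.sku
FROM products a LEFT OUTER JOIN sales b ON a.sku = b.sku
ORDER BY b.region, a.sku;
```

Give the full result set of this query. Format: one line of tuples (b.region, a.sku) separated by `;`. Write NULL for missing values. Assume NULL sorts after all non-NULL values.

(North, HP); (NULL, GN); (NULL, JV); (NULL, QE)

LEFT JOIN keeps every row from `products`; unmatched rows get NULL for `sales`'s columns.
Matching on a.sku = b.sku.
- sku=JV: no b row matches, row kept with b columns NULL.
- sku=GN: no b row matches, row kept with b columns NULL.
- sku=HP: 1 matching b row(s), so 1 row(s) emitted.
- sku=QE: no b row matches, row kept with b columns NULL.
After projecting and ordering:
b.region | a.sku
North | HP
NULL | GN
NULL | JV
NULL | QE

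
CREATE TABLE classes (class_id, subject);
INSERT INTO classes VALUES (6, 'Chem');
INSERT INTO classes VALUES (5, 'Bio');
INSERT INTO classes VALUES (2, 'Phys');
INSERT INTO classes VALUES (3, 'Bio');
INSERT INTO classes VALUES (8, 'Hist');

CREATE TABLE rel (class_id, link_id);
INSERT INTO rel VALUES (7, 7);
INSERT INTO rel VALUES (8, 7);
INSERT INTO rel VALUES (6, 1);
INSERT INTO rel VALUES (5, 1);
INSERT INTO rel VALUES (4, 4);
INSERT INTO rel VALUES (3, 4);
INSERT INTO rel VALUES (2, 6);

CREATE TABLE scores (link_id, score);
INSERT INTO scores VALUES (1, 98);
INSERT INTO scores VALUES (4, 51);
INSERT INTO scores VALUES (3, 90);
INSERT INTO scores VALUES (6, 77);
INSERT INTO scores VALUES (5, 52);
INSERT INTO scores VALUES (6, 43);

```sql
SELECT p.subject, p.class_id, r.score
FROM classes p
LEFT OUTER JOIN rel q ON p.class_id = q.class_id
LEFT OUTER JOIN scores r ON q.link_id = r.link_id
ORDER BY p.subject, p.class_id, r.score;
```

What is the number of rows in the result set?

Evaluate left to right. First `classes p LEFT JOIN rel q` on class_id: 5 row(s).
Then LEFT JOIN `scores r` on link_id: each of those 5 rows is kept; rows whose q.link_id has no match in r get NULL for r's columns.
Result: 6 row(s).

6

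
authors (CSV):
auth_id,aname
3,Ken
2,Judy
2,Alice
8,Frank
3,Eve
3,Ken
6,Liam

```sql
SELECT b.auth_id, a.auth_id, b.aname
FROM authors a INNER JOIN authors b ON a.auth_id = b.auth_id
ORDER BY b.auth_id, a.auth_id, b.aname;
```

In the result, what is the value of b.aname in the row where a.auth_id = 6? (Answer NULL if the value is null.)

Liam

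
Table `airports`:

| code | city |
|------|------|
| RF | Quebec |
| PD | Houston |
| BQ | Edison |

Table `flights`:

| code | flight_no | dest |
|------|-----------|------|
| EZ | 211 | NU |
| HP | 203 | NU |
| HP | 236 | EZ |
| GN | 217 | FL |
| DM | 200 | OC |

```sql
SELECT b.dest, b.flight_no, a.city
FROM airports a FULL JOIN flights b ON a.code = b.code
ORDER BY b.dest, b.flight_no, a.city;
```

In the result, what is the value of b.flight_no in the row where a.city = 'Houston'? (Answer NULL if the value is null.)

NULL

FULL OUTER JOIN keeps every row from both sides; unmatched rows get NULL for the other side's columns.
Matching on a.code = b.code.
- a[0] code=RF → no match; kept with NULLs on the b side.
- a[1] code=PD → no match; kept with NULLs on the b side.
- a[2] code=BQ → no match; kept with NULLs on the b side.
- plus 5 unmatched b row(s), each kept with NULL a columns.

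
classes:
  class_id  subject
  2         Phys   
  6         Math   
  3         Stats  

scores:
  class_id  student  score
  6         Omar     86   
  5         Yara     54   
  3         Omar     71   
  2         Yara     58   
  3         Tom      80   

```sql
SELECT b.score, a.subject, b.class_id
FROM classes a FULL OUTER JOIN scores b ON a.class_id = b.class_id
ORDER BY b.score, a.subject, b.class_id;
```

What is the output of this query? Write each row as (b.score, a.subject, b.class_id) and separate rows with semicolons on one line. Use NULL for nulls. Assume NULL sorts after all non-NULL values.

(54, NULL, 5); (58, Phys, 2); (71, Stats, 3); (80, Stats, 3); (86, Math, 6)

FULL OUTER JOIN keeps every row from both sides; unmatched rows get NULL for the other side's columns.
Matching on a.class_id = b.class_id.
- a[0] class_id=2 → 1 match(es) in b → 1 row(s).
- a[1] class_id=6 → 1 match(es) in b → 1 row(s).
- a[2] class_id=3 → 2 match(es) in b → 2 row(s).
- 1 b row(s) had no a match → kept, a columns NULL.
After projecting and ordering:
b.score | a.subject | b.class_id
54 | NULL | 5
58 | Phys | 2
71 | Stats | 3
80 | Stats | 3
86 | Math | 6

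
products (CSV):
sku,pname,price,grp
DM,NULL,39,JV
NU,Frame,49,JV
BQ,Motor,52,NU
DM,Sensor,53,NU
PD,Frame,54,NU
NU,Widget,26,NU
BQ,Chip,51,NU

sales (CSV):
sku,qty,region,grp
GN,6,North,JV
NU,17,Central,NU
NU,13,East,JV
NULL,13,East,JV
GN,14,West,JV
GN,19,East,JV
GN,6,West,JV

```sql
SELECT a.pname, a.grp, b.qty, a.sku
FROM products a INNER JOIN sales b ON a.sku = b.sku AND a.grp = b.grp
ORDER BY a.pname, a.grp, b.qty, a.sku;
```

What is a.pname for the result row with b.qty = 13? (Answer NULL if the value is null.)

Frame

INNER JOIN keeps only pairs where the ON condition holds.
Matching on a.sku = b.sku AND a.grp = b.grp. A NULL in a compared column never satisfies the condition.
- a row (sku=DM, grp=JV): no match → dropped.
- a row (sku=NU, grp=JV): matches 1 b row(s) → 1 output row(s).
- a row (sku=BQ, grp=NU): no match → dropped.
- a row (sku=DM, grp=NU): no match → dropped.
- a row (sku=PD, grp=NU): no match → dropped.
- a row (sku=NU, grp=NU): matches 1 b row(s) → 1 output row(s).
- a row (sku=BQ, grp=NU): no match → dropped.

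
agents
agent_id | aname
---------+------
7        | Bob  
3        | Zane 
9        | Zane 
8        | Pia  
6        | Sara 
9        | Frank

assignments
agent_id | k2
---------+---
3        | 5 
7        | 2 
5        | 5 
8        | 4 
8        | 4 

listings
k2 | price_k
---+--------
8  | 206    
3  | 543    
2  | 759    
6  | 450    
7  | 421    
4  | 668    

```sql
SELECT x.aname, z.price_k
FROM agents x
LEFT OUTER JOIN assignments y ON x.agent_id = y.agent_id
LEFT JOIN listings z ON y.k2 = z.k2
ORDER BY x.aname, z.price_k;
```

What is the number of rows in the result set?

7

Evaluate left to right. First `agents x LEFT JOIN assignments y` on agent_id: 7 row(s).
Then LEFT JOIN `listings z` on k2: each of those 7 rows is kept; rows whose y.k2 has no match in z get NULL for z's columns.
Result: 7 row(s).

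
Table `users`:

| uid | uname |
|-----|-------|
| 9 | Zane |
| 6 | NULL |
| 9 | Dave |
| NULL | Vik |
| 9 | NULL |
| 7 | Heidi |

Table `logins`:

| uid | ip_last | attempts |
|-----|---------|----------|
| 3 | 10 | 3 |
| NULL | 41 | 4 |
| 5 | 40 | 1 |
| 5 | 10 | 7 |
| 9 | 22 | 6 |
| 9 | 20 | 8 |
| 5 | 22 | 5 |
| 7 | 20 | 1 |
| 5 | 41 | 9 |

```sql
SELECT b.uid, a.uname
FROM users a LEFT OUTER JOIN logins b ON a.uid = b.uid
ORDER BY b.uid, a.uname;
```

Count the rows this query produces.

9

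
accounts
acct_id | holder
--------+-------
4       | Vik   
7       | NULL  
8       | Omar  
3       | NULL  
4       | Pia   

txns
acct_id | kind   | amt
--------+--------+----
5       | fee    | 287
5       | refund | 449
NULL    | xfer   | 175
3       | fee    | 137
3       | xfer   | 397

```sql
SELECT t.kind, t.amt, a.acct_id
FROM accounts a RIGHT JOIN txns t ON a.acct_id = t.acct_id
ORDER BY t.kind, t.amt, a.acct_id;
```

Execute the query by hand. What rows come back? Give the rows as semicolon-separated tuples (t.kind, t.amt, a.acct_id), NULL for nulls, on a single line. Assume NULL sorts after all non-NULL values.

RIGHT JOIN keeps every row from `txns`; unmatched rows get NULL for `accounts`'s columns.
Matching on a.acct_id = t.acct_id. A NULL in a compared column never satisfies the condition.
Matched pairs: 2; unmatched t rows kept: 3.

(fee, 137, 3); (fee, 287, NULL); (refund, 449, NULL); (xfer, 175, NULL); (xfer, 397, 3)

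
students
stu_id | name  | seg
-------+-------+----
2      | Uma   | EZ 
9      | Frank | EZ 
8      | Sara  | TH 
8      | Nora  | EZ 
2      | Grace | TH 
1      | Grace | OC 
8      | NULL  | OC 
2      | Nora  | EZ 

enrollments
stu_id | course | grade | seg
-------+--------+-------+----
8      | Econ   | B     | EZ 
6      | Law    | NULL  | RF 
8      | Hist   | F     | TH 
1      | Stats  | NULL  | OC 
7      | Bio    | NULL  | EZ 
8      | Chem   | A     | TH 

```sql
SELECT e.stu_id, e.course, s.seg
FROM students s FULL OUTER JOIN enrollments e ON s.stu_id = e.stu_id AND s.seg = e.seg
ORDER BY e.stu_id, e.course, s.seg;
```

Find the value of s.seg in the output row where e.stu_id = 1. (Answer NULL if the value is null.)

OC

FULL OUTER JOIN keeps every row from both sides; unmatched rows get NULL for the other side's columns.
Matching on s.stu_id = e.stu_id AND s.seg = e.seg.
- s row (stu_id=2, seg=EZ): no match → kept, e columns NULL.
- s row (stu_id=9, seg=EZ): no match → kept, e columns NULL.
- s row (stu_id=8, seg=TH): matches 2 e row(s) → 2 output row(s).
- s row (stu_id=8, seg=EZ): matches 1 e row(s) → 1 output row(s).
- s row (stu_id=2, seg=TH): no match → kept, e columns NULL.
- s row (stu_id=1, seg=OC): matches 1 e row(s) → 1 output row(s).
- s row (stu_id=8, seg=OC): no match → kept, e columns NULL.
- s row (stu_id=2, seg=EZ): no match → kept, e columns NULL.
- 2 e row(s) had no s match → kept, s columns NULL.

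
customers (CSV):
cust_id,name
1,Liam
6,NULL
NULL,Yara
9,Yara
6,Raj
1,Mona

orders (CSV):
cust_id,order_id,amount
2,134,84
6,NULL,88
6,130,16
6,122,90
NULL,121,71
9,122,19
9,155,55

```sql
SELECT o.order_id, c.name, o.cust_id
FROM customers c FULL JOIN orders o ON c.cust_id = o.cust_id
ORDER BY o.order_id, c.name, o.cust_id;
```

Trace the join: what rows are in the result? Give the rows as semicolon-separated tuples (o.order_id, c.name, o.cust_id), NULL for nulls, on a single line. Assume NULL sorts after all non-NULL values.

FULL OUTER JOIN keeps every row from both sides; unmatched rows get NULL for the other side's columns.
Matching on c.cust_id = o.cust_id. A NULL in a compared column never satisfies the condition.
Matched pairs: 8; unmatched c rows kept: 3; unmatched o rows kept: 2.

(121, NULL, NULL); (122, Raj, 6); (122, Yara, 9); (122, NULL, 6); (130, Raj, 6); (130, NULL, 6); (134, NULL, 2); (155, Yara, 9); (NULL, Liam, NULL); (NULL, Mona, NULL); (NULL, Raj, 6); (NULL, Yara, NULL); (NULL, NULL, 6)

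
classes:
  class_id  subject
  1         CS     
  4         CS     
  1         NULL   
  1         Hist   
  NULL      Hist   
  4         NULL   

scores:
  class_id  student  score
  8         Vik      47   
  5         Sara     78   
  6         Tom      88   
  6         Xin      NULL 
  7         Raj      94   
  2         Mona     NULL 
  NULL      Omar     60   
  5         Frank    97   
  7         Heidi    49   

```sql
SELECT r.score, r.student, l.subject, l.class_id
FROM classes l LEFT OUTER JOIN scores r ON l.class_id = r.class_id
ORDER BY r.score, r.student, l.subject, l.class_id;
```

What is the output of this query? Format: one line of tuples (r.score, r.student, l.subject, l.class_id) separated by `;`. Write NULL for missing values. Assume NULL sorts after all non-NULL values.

(NULL, NULL, CS, 1); (NULL, NULL, CS, 4); (NULL, NULL, Hist, 1); (NULL, NULL, Hist, NULL); (NULL, NULL, NULL, 1); (NULL, NULL, NULL, 4)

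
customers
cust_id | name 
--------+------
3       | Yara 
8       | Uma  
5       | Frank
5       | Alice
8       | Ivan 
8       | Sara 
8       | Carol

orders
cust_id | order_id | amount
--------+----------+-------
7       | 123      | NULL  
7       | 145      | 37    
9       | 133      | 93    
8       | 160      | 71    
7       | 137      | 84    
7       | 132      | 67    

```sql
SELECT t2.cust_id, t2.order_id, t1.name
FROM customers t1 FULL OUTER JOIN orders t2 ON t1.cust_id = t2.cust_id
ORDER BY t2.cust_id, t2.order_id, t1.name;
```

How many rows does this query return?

12

FULL OUTER JOIN keeps every row from both sides; unmatched rows get NULL for the other side's columns.
Matching on t1.cust_id = t2.cust_id.
- cust_id=3: no t2 row matches, row kept with t2 columns NULL.
- cust_id=8: 1 matching t2 row(s), so 1 row(s) emitted.
- cust_id=5: no t2 row matches, row kept with t2 columns NULL.
- cust_id=5: no t2 row matches, row kept with t2 columns NULL.
- cust_id=8: 1 matching t2 row(s), so 1 row(s) emitted.
- cust_id=8: 1 matching t2 row(s), so 1 row(s) emitted.
- cust_id=8: 1 matching t2 row(s), so 1 row(s) emitted.
- plus 5 unmatched t2 row(s), each kept with NULL t1 columns.
Total: 4 matched + 8 padded = 12 rows.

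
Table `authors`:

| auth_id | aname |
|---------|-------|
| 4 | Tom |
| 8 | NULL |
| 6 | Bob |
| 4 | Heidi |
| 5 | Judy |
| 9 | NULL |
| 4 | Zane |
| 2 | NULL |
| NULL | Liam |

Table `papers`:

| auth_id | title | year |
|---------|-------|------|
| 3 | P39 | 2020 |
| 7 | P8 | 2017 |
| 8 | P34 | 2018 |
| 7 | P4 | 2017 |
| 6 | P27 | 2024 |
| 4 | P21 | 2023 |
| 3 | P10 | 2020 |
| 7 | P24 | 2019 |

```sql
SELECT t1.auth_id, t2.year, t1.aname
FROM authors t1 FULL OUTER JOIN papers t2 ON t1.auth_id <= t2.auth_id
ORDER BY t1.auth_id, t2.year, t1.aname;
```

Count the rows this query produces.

FULL OUTER JOIN keeps every row from both sides; unmatched rows get NULL for the other side's columns.
Matching on t1.auth_id <= t2.auth_id. A NULL in a compared column never satisfies the condition.
Matched pairs: 37; unmatched t1 rows kept: 2; unmatched t2 rows kept: 0.
Total: 37 matched + 2 padded = 39 rows.

39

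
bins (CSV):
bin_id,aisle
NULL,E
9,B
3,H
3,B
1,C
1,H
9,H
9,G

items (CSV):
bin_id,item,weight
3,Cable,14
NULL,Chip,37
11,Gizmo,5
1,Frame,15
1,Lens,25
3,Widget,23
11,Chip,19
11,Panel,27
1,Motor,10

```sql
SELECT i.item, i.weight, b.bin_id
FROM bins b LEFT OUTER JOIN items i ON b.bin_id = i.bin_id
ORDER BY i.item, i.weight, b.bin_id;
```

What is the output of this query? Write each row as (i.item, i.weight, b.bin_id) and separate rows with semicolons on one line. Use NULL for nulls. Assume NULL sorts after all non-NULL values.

(Cable, 14, 3); (Cable, 14, 3); (Frame, 15, 1); (Frame, 15, 1); (Lens, 25, 1); (Lens, 25, 1); (Motor, 10, 1); (Motor, 10, 1); (Widget, 23, 3); (Widget, 23, 3); (NULL, NULL, 9); (NULL, NULL, 9); (NULL, NULL, 9); (NULL, NULL, NULL)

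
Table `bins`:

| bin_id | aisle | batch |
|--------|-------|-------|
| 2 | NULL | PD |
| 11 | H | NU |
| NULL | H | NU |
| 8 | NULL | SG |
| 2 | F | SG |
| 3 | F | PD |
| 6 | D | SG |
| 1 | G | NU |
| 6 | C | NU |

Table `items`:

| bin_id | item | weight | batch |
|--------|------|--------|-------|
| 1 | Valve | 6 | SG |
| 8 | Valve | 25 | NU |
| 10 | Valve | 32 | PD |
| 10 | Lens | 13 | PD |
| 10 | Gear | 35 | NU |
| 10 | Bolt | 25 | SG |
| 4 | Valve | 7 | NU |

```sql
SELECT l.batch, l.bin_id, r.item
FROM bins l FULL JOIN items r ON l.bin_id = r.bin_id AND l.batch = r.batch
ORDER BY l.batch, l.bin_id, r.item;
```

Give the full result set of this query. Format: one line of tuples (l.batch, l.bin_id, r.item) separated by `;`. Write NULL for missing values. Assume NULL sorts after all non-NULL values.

(NU, 1, NULL); (NU, 6, NULL); (NU, 11, NULL); (NU, NULL, NULL); (PD, 2, NULL); (PD, 3, NULL); (SG, 2, NULL); (SG, 6, NULL); (SG, 8, NULL); (NULL, NULL, Bolt); (NULL, NULL, Gear); (NULL, NULL, Lens); (NULL, NULL, Valve); (NULL, NULL, Valve); (NULL, NULL, Valve); (NULL, NULL, Valve)

FULL OUTER JOIN keeps every row from both sides; unmatched rows get NULL for the other side's columns.
Matching on l.bin_id = r.bin_id AND l.batch = r.batch. A NULL in a compared column never satisfies the condition.
Matched pairs: 0; unmatched l rows kept: 9; unmatched r rows kept: 7.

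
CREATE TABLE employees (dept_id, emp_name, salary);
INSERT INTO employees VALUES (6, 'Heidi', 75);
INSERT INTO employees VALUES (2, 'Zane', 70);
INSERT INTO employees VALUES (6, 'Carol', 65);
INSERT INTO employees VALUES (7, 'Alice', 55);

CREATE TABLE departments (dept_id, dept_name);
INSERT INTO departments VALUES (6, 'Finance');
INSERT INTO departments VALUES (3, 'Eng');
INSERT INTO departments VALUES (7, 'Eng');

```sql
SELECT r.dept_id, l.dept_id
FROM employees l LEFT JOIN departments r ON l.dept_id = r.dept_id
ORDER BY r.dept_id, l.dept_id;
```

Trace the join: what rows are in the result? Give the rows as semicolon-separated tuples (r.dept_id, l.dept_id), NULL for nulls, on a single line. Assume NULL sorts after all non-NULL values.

LEFT JOIN keeps every row from `employees`; unmatched rows get NULL for `departments`'s columns.
Matching on l.dept_id = r.dept_id.
- l row (dept_id=6): matches 1 r row(s) → 1 output row(s).
- l row (dept_id=2): no match → kept, r columns NULL.
- l row (dept_id=6): matches 1 r row(s) → 1 output row(s).
- l row (dept_id=7): matches 1 r row(s) → 1 output row(s).
After projecting and ordering:
r.dept_id | l.dept_id
6 | 6
6 | 6
7 | 7
NULL | 2

(6, 6); (6, 6); (7, 7); (NULL, 2)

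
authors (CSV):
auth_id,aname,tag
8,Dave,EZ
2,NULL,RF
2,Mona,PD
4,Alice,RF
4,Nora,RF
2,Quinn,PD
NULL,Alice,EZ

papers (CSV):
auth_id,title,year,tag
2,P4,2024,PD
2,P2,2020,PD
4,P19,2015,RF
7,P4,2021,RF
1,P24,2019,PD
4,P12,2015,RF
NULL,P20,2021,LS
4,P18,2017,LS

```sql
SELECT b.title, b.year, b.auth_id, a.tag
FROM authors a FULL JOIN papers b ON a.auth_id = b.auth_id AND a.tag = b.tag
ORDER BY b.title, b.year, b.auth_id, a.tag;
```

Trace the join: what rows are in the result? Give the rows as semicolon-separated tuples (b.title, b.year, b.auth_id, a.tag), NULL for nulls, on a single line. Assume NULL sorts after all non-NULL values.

(P12, 2015, 4, RF); (P12, 2015, 4, RF); (P18, 2017, 4, NULL); (P19, 2015, 4, RF); (P19, 2015, 4, RF); (P2, 2020, 2, PD); (P2, 2020, 2, PD); (P20, 2021, NULL, NULL); (P24, 2019, 1, NULL); (P4, 2021, 7, NULL); (P4, 2024, 2, PD); (P4, 2024, 2, PD); (NULL, NULL, NULL, EZ); (NULL, NULL, NULL, EZ); (NULL, NULL, NULL, RF)

FULL OUTER JOIN keeps every row from both sides; unmatched rows get NULL for the other side's columns.
Matching on a.auth_id = b.auth_id AND a.tag = b.tag. A NULL in a compared column never satisfies the condition.
- a (auth_id=8, tag=EZ) has no partner → padded with NULL.
- a (auth_id=2, tag=RF) has no partner → padded with NULL.
- a (auth_id=2, tag=PD) pairs with 2 row(s) of b.
- a (auth_id=4, tag=RF) pairs with 2 row(s) of b.
- a (auth_id=4, tag=RF) pairs with 2 row(s) of b.
- a (auth_id=2, tag=PD) pairs with 2 row(s) of b.
- a (auth_id=NULL, tag=EZ) has no partner → padded with NULL.
- 4 row(s) from b found no a partner → padded with NULL.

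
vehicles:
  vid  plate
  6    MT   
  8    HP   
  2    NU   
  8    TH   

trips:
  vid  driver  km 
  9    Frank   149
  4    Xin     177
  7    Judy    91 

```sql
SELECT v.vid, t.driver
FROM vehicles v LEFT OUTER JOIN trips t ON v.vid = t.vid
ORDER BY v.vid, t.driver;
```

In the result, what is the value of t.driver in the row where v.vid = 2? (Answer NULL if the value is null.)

NULL

LEFT JOIN keeps every row from `vehicles`; unmatched rows get NULL for `trips`'s columns.
Matching on v.vid = t.vid.
Matched pairs: 0; unmatched v rows kept: 4.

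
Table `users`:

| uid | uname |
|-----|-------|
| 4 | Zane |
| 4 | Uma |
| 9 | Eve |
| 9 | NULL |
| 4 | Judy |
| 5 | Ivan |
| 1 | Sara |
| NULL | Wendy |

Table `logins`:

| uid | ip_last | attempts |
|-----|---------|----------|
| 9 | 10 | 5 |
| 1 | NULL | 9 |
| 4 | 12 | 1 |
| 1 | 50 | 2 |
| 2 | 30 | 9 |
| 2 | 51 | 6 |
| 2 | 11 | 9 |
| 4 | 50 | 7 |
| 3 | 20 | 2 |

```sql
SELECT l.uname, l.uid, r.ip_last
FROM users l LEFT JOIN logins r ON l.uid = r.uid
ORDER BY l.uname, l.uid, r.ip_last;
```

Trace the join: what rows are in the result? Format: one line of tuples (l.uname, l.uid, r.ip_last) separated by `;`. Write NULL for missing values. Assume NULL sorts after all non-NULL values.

LEFT JOIN keeps every row from `users`; unmatched rows get NULL for `logins`'s columns.
Matching on l.uid = r.uid. A NULL in a compared column never satisfies the condition.
- l (uid=4) pairs with 2 row(s) of r.
- l (uid=4) pairs with 2 row(s) of r.
- l (uid=9) pairs with 1 row(s) of r.
- l (uid=9) pairs with 1 row(s) of r.
- l (uid=4) pairs with 2 row(s) of r.
- l (uid=5) has no partner → padded with NULL.
- l (uid=1) pairs with 2 row(s) of r.
- l (uid=NULL) has no partner → padded with NULL.

(Eve, 9, 10); (Ivan, 5, NULL); (Judy, 4, 12); (Judy, 4, 50); (Sara, 1, 50); (Sara, 1, NULL); (Uma, 4, 12); (Uma, 4, 50); (Wendy, NULL, NULL); (Zane, 4, 12); (Zane, 4, 50); (NULL, 9, 10)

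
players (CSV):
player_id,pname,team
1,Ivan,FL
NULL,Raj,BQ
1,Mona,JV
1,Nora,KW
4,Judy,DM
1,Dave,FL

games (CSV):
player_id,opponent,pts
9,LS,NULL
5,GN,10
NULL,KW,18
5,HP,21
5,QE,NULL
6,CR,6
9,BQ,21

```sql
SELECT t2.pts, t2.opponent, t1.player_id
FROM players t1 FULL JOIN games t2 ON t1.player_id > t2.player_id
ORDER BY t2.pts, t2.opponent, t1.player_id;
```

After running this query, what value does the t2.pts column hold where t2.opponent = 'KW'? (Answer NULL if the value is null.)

18

FULL OUTER JOIN keeps every row from both sides; unmatched rows get NULL for the other side's columns.
Matching on t1.player_id > t2.player_id. A NULL in a compared column never satisfies the condition.
- t1[0] player_id=1 → no match; kept with NULLs on the t2 side.
- t1[1] player_id=NULL → no match; kept with NULLs on the t2 side.
- t1[2] player_id=1 → no match; kept with NULLs on the t2 side.
- t1[3] player_id=1 → no match; kept with NULLs on the t2 side.
- t1[4] player_id=4 → no match; kept with NULLs on the t2 side.
- t1[5] player_id=1 → no match; kept with NULLs on the t2 side.
- plus 7 unmatched t2 row(s), each kept with NULL t1 columns.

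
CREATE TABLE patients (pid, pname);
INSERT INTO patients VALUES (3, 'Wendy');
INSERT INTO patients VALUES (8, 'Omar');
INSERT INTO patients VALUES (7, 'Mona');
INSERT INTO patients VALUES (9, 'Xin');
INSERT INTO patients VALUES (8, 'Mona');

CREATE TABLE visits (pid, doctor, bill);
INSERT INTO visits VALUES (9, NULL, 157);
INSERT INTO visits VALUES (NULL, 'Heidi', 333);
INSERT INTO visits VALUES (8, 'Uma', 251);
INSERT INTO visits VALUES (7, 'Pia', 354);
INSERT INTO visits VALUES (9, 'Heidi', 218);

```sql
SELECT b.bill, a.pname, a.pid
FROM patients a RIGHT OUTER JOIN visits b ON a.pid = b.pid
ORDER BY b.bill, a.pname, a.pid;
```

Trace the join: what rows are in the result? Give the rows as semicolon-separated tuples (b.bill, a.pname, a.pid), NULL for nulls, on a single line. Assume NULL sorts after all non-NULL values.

RIGHT JOIN keeps every row from `visits`; unmatched rows get NULL for `patients`'s columns.
Matching on a.pid = b.pid. A NULL in a compared column never satisfies the condition.
- pid=3: no matching b row.
- pid=8: 1 matching b row(s), so 1 row(s) emitted.
- pid=7: 1 matching b row(s), so 1 row(s) emitted.
- pid=9: 2 matching b row(s), so 2 row(s) emitted.
- pid=8: 1 matching b row(s), so 1 row(s) emitted.
- plus 1 unmatched b row(s), each kept with NULL a columns.
After projecting and ordering:
b.bill | a.pname | a.pid
157 | Xin | 9
218 | Xin | 9
251 | Mona | 8
251 | Omar | 8
333 | NULL | NULL
354 | Mona | 7

(157, Xin, 9); (218, Xin, 9); (251, Mona, 8); (251, Omar, 8); (333, NULL, NULL); (354, Mona, 7)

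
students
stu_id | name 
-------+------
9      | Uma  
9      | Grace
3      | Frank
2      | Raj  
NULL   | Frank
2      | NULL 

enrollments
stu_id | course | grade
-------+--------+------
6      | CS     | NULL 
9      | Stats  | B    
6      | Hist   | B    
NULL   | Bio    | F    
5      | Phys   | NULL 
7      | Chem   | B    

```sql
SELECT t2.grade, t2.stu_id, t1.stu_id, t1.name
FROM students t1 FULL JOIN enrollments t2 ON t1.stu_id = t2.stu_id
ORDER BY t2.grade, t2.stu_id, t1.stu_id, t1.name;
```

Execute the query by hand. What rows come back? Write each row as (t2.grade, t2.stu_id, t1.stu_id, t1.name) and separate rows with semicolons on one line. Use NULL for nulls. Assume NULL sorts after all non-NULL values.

(B, 6, NULL, NULL); (B, 7, NULL, NULL); (B, 9, 9, Grace); (B, 9, 9, Uma); (F, NULL, NULL, NULL); (NULL, 5, NULL, NULL); (NULL, 6, NULL, NULL); (NULL, NULL, 2, Raj); (NULL, NULL, 2, NULL); (NULL, NULL, 3, Frank); (NULL, NULL, NULL, Frank)

FULL OUTER JOIN keeps every row from both sides; unmatched rows get NULL for the other side's columns.
Matching on t1.stu_id = t2.stu_id. A NULL in a compared column never satisfies the condition.
- t1[0] stu_id=9 → 1 match(es) in t2 → 1 row(s).
- t1[1] stu_id=9 → 1 match(es) in t2 → 1 row(s).
- t1[2] stu_id=3 → no match; kept with NULLs on the t2 side.
- t1[3] stu_id=2 → no match; kept with NULLs on the t2 side.
- t1[4] stu_id=NULL → no match; kept with NULLs on the t2 side.
- t1[5] stu_id=2 → no match; kept with NULLs on the t2 side.
- 5 t2 row(s) had no t1 match → kept, t1 columns NULL.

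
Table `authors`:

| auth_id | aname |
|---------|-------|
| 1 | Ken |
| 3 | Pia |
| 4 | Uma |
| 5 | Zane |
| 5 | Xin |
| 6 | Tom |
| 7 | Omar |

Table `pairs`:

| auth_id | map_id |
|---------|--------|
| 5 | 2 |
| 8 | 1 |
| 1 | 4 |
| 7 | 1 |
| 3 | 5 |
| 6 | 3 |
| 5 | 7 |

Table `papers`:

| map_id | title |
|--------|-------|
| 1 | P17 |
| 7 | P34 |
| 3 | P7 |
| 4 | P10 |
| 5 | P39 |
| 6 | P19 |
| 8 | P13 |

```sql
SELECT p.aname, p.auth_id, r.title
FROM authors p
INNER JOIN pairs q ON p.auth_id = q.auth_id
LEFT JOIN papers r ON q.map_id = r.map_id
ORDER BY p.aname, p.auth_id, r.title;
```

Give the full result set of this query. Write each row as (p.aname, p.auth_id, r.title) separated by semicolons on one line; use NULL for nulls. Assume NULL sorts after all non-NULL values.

(Ken, 1, P10); (Omar, 7, P17); (Pia, 3, P39); (Tom, 6, P7); (Xin, 5, P34); (Xin, 5, NULL); (Zane, 5, P34); (Zane, 5, NULL)

Step 1 — p INNER JOIN q on auth_id → 8 row(s).
Then LEFT JOIN `papers r` on map_id: each of those 8 rows is kept; rows whose q.map_id has no match in r get NULL for r's columns.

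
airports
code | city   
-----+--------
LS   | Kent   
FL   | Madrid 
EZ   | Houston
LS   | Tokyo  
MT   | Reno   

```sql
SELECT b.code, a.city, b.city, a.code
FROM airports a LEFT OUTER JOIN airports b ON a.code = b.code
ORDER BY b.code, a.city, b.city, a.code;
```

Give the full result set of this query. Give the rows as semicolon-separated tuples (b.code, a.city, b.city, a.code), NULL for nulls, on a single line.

LEFT JOIN keeps every row from `airports a`; unmatched rows get NULL for `airports b`'s columns.
Matching on a.code = b.code.
Matched pairs: 7; unmatched a rows kept: 0.

(EZ, Houston, Houston, EZ); (FL, Madrid, Madrid, FL); (LS, Kent, Kent, LS); (LS, Kent, Tokyo, LS); (LS, Tokyo, Kent, LS); (LS, Tokyo, Tokyo, LS); (MT, Reno, Reno, MT)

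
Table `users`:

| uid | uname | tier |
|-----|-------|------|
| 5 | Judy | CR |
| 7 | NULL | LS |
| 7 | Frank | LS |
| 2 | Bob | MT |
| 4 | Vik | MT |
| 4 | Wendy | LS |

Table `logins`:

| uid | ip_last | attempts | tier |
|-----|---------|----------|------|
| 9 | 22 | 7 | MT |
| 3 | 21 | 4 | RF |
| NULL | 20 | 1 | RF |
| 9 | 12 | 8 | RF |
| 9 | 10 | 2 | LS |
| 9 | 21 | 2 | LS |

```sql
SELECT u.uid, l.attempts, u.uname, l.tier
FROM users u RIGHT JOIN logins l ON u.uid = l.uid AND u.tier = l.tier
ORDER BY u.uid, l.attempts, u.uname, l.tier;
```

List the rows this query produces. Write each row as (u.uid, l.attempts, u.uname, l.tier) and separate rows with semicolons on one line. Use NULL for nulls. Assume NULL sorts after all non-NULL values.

(NULL, 1, NULL, RF); (NULL, 2, NULL, LS); (NULL, 2, NULL, LS); (NULL, 4, NULL, RF); (NULL, 7, NULL, MT); (NULL, 8, NULL, RF)

RIGHT JOIN keeps every row from `logins`; unmatched rows get NULL for `users`'s columns.
Matching on u.uid = l.uid AND u.tier = l.tier. A NULL in a compared column never satisfies the condition.
- u[0] uid=5, tier=CR → no match.
- u[1] uid=7, tier=LS → no match.
- u[2] uid=7, tier=LS → no match.
- u[3] uid=2, tier=MT → no match.
- u[4] uid=4, tier=MT → no match.
- u[5] uid=4, tier=LS → no match.
- plus 6 unmatched l row(s), each kept with NULL u columns.
After projecting and ordering:
u.uid | l.attempts | u.uname | l.tier
NULL | 1 | NULL | RF
NULL | 2 | NULL | LS
NULL | 2 | NULL | LS
NULL | 4 | NULL | RF
NULL | 7 | NULL | MT
NULL | 8 | NULL | RF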